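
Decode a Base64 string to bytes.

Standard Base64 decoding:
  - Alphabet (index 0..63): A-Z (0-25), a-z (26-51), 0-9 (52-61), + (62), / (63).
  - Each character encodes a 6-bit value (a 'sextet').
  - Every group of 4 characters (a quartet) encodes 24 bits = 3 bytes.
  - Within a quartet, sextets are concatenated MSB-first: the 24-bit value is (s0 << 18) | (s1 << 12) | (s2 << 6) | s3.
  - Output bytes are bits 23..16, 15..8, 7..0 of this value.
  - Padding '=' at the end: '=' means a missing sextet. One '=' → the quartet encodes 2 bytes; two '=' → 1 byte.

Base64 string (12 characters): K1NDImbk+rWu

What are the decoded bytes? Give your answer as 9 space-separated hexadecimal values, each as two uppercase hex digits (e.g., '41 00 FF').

Answer: 2B 53 43 22 66 E4 FA B5 AE

Derivation:
After char 0 ('K'=10): chars_in_quartet=1 acc=0xA bytes_emitted=0
After char 1 ('1'=53): chars_in_quartet=2 acc=0x2B5 bytes_emitted=0
After char 2 ('N'=13): chars_in_quartet=3 acc=0xAD4D bytes_emitted=0
After char 3 ('D'=3): chars_in_quartet=4 acc=0x2B5343 -> emit 2B 53 43, reset; bytes_emitted=3
After char 4 ('I'=8): chars_in_quartet=1 acc=0x8 bytes_emitted=3
After char 5 ('m'=38): chars_in_quartet=2 acc=0x226 bytes_emitted=3
After char 6 ('b'=27): chars_in_quartet=3 acc=0x899B bytes_emitted=3
After char 7 ('k'=36): chars_in_quartet=4 acc=0x2266E4 -> emit 22 66 E4, reset; bytes_emitted=6
After char 8 ('+'=62): chars_in_quartet=1 acc=0x3E bytes_emitted=6
After char 9 ('r'=43): chars_in_quartet=2 acc=0xFAB bytes_emitted=6
After char 10 ('W'=22): chars_in_quartet=3 acc=0x3EAD6 bytes_emitted=6
After char 11 ('u'=46): chars_in_quartet=4 acc=0xFAB5AE -> emit FA B5 AE, reset; bytes_emitted=9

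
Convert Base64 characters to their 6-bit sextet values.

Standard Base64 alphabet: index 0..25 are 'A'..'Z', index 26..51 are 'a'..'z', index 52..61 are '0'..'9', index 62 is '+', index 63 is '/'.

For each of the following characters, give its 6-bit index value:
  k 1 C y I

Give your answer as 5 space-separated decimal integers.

Answer: 36 53 2 50 8

Derivation:
'k': a..z range, 26 + ord('k') − ord('a') = 36
'1': 0..9 range, 52 + ord('1') − ord('0') = 53
'C': A..Z range, ord('C') − ord('A') = 2
'y': a..z range, 26 + ord('y') − ord('a') = 50
'I': A..Z range, ord('I') − ord('A') = 8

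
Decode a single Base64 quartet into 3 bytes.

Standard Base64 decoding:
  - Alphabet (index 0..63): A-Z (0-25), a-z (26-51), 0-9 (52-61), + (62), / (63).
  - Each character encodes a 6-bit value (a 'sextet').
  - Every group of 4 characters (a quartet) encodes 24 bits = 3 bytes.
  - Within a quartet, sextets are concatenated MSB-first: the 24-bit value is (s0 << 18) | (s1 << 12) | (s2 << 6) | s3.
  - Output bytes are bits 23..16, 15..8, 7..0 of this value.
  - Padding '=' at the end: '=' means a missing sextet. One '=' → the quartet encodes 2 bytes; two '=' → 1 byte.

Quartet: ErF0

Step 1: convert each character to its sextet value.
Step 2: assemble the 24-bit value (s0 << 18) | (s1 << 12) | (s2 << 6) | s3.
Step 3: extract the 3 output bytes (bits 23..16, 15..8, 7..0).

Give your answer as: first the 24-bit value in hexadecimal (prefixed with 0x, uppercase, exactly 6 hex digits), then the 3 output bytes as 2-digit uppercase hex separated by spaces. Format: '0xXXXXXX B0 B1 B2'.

Answer: 0x12B174 12 B1 74

Derivation:
Sextets: E=4, r=43, F=5, 0=52
24-bit: (4<<18) | (43<<12) | (5<<6) | 52
      = 0x100000 | 0x02B000 | 0x000140 | 0x000034
      = 0x12B174
Bytes: (v>>16)&0xFF=12, (v>>8)&0xFF=B1, v&0xFF=74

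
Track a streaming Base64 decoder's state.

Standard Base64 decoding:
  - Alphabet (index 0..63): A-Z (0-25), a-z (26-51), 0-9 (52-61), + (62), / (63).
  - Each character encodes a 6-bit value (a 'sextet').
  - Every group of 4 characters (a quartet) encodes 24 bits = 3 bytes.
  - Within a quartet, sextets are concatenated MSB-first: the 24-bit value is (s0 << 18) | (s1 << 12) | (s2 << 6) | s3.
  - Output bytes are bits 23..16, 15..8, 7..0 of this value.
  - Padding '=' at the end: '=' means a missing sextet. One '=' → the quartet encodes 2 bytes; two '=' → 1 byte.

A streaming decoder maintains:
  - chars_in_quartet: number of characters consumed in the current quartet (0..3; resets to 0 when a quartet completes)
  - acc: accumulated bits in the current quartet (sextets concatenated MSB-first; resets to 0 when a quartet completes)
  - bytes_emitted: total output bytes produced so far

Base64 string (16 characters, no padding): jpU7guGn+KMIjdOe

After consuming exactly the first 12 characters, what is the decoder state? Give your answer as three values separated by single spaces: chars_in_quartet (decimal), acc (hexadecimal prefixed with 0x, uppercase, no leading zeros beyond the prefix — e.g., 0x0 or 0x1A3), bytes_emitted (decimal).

After char 0 ('j'=35): chars_in_quartet=1 acc=0x23 bytes_emitted=0
After char 1 ('p'=41): chars_in_quartet=2 acc=0x8E9 bytes_emitted=0
After char 2 ('U'=20): chars_in_quartet=3 acc=0x23A54 bytes_emitted=0
After char 3 ('7'=59): chars_in_quartet=4 acc=0x8E953B -> emit 8E 95 3B, reset; bytes_emitted=3
After char 4 ('g'=32): chars_in_quartet=1 acc=0x20 bytes_emitted=3
After char 5 ('u'=46): chars_in_quartet=2 acc=0x82E bytes_emitted=3
After char 6 ('G'=6): chars_in_quartet=3 acc=0x20B86 bytes_emitted=3
After char 7 ('n'=39): chars_in_quartet=4 acc=0x82E1A7 -> emit 82 E1 A7, reset; bytes_emitted=6
After char 8 ('+'=62): chars_in_quartet=1 acc=0x3E bytes_emitted=6
After char 9 ('K'=10): chars_in_quartet=2 acc=0xF8A bytes_emitted=6
After char 10 ('M'=12): chars_in_quartet=3 acc=0x3E28C bytes_emitted=6
After char 11 ('I'=8): chars_in_quartet=4 acc=0xF8A308 -> emit F8 A3 08, reset; bytes_emitted=9

Answer: 0 0x0 9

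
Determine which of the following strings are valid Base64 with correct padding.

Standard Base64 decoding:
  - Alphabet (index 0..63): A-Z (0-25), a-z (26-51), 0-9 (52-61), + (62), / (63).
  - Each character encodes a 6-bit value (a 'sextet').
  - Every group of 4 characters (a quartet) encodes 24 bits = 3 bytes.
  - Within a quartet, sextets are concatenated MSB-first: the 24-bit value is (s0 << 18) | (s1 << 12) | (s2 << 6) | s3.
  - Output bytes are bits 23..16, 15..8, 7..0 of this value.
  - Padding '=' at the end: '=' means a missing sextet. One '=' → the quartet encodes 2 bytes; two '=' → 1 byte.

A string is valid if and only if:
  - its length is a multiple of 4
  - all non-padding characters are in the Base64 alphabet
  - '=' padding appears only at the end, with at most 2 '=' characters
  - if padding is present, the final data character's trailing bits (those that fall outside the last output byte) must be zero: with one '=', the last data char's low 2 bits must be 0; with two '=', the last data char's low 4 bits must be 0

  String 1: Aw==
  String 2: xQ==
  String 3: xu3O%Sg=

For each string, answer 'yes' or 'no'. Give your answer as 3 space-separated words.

Answer: yes yes no

Derivation:
String 1: 'Aw==' → valid
String 2: 'xQ==' → valid
String 3: 'xu3O%Sg=' → invalid (bad char(s): ['%'])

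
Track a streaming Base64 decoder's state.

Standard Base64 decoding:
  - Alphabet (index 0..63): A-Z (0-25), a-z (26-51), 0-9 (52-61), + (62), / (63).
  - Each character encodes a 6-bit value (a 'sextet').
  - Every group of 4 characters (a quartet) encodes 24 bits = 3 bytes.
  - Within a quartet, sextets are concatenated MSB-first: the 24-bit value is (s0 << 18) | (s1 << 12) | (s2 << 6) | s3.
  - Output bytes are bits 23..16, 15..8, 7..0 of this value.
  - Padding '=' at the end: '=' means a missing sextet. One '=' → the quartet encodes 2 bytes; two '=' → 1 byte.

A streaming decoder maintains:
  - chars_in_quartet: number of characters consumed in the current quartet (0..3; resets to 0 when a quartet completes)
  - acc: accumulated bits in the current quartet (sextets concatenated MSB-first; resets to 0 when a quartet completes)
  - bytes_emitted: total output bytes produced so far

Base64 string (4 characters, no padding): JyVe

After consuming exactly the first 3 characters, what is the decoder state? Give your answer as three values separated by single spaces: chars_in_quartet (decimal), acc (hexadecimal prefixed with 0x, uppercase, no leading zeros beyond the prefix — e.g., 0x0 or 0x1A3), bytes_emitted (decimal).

After char 0 ('J'=9): chars_in_quartet=1 acc=0x9 bytes_emitted=0
After char 1 ('y'=50): chars_in_quartet=2 acc=0x272 bytes_emitted=0
After char 2 ('V'=21): chars_in_quartet=3 acc=0x9C95 bytes_emitted=0

Answer: 3 0x9C95 0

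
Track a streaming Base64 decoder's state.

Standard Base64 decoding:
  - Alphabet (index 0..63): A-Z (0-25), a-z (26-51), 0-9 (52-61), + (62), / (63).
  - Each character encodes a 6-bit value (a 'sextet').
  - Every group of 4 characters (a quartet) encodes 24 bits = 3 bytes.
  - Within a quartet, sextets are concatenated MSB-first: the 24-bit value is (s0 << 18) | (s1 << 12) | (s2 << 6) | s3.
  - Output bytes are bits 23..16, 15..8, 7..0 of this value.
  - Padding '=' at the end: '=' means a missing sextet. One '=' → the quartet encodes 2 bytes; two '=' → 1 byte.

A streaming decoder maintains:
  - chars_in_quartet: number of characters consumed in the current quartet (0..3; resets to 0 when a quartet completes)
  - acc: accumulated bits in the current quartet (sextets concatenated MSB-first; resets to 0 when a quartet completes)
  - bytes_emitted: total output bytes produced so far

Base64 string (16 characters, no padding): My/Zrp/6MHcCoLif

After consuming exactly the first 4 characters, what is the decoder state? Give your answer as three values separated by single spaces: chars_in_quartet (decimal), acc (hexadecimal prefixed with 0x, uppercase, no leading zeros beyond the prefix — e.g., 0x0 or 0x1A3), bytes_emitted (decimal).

Answer: 0 0x0 3

Derivation:
After char 0 ('M'=12): chars_in_quartet=1 acc=0xC bytes_emitted=0
After char 1 ('y'=50): chars_in_quartet=2 acc=0x332 bytes_emitted=0
After char 2 ('/'=63): chars_in_quartet=3 acc=0xCCBF bytes_emitted=0
After char 3 ('Z'=25): chars_in_quartet=4 acc=0x332FD9 -> emit 33 2F D9, reset; bytes_emitted=3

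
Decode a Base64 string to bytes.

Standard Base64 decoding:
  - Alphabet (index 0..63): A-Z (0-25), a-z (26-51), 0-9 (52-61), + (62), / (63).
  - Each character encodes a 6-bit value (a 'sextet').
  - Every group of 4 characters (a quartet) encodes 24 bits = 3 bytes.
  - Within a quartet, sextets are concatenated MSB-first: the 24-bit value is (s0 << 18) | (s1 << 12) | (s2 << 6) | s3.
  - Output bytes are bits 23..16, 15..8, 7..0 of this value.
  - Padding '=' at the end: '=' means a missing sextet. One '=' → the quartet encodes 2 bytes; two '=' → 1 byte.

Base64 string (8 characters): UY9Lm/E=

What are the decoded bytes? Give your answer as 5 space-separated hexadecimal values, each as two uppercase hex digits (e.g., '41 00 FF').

After char 0 ('U'=20): chars_in_quartet=1 acc=0x14 bytes_emitted=0
After char 1 ('Y'=24): chars_in_quartet=2 acc=0x518 bytes_emitted=0
After char 2 ('9'=61): chars_in_quartet=3 acc=0x1463D bytes_emitted=0
After char 3 ('L'=11): chars_in_quartet=4 acc=0x518F4B -> emit 51 8F 4B, reset; bytes_emitted=3
After char 4 ('m'=38): chars_in_quartet=1 acc=0x26 bytes_emitted=3
After char 5 ('/'=63): chars_in_quartet=2 acc=0x9BF bytes_emitted=3
After char 6 ('E'=4): chars_in_quartet=3 acc=0x26FC4 bytes_emitted=3
Padding '=': partial quartet acc=0x26FC4 -> emit 9B F1; bytes_emitted=5

Answer: 51 8F 4B 9B F1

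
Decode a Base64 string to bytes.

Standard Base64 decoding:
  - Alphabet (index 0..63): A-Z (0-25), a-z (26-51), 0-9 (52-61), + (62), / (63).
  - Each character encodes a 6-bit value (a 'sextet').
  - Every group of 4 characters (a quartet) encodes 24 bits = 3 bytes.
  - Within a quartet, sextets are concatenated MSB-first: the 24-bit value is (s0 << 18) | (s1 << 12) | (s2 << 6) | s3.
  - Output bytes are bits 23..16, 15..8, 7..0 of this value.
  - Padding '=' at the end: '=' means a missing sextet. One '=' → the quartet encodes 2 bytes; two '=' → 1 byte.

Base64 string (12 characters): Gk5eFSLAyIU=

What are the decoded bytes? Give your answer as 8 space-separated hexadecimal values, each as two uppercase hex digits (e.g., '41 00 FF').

After char 0 ('G'=6): chars_in_quartet=1 acc=0x6 bytes_emitted=0
After char 1 ('k'=36): chars_in_quartet=2 acc=0x1A4 bytes_emitted=0
After char 2 ('5'=57): chars_in_quartet=3 acc=0x6939 bytes_emitted=0
After char 3 ('e'=30): chars_in_quartet=4 acc=0x1A4E5E -> emit 1A 4E 5E, reset; bytes_emitted=3
After char 4 ('F'=5): chars_in_quartet=1 acc=0x5 bytes_emitted=3
After char 5 ('S'=18): chars_in_quartet=2 acc=0x152 bytes_emitted=3
After char 6 ('L'=11): chars_in_quartet=3 acc=0x548B bytes_emitted=3
After char 7 ('A'=0): chars_in_quartet=4 acc=0x1522C0 -> emit 15 22 C0, reset; bytes_emitted=6
After char 8 ('y'=50): chars_in_quartet=1 acc=0x32 bytes_emitted=6
After char 9 ('I'=8): chars_in_quartet=2 acc=0xC88 bytes_emitted=6
After char 10 ('U'=20): chars_in_quartet=3 acc=0x32214 bytes_emitted=6
Padding '=': partial quartet acc=0x32214 -> emit C8 85; bytes_emitted=8

Answer: 1A 4E 5E 15 22 C0 C8 85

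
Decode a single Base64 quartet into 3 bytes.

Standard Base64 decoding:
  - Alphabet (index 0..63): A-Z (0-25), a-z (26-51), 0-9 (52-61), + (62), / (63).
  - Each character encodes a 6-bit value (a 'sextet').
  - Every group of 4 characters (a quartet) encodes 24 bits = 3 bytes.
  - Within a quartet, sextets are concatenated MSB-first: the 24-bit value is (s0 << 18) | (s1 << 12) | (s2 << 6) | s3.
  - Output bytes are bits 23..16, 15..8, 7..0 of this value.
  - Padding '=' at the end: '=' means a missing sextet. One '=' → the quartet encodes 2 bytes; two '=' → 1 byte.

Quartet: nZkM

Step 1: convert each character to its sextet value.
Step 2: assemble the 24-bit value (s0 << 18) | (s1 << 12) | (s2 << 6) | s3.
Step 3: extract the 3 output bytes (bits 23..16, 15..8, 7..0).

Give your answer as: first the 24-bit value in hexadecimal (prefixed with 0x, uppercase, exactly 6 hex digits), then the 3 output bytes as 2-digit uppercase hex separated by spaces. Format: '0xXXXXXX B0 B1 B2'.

Answer: 0x9D990C 9D 99 0C

Derivation:
Sextets: n=39, Z=25, k=36, M=12
24-bit: (39<<18) | (25<<12) | (36<<6) | 12
      = 0x9C0000 | 0x019000 | 0x000900 | 0x00000C
      = 0x9D990C
Bytes: (v>>16)&0xFF=9D, (v>>8)&0xFF=99, v&0xFF=0C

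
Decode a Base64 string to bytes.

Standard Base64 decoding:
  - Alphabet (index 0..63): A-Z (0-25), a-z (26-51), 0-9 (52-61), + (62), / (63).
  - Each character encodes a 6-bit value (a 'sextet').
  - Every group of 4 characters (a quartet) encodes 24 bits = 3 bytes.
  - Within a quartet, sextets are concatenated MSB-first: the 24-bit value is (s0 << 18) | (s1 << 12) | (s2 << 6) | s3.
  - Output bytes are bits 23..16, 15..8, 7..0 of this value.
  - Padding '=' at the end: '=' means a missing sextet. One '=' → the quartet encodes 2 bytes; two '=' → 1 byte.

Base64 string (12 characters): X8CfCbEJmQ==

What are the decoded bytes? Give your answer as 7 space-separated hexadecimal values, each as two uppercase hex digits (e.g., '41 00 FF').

After char 0 ('X'=23): chars_in_quartet=1 acc=0x17 bytes_emitted=0
After char 1 ('8'=60): chars_in_quartet=2 acc=0x5FC bytes_emitted=0
After char 2 ('C'=2): chars_in_quartet=3 acc=0x17F02 bytes_emitted=0
After char 3 ('f'=31): chars_in_quartet=4 acc=0x5FC09F -> emit 5F C0 9F, reset; bytes_emitted=3
After char 4 ('C'=2): chars_in_quartet=1 acc=0x2 bytes_emitted=3
After char 5 ('b'=27): chars_in_quartet=2 acc=0x9B bytes_emitted=3
After char 6 ('E'=4): chars_in_quartet=3 acc=0x26C4 bytes_emitted=3
After char 7 ('J'=9): chars_in_quartet=4 acc=0x9B109 -> emit 09 B1 09, reset; bytes_emitted=6
After char 8 ('m'=38): chars_in_quartet=1 acc=0x26 bytes_emitted=6
After char 9 ('Q'=16): chars_in_quartet=2 acc=0x990 bytes_emitted=6
Padding '==': partial quartet acc=0x990 -> emit 99; bytes_emitted=7

Answer: 5F C0 9F 09 B1 09 99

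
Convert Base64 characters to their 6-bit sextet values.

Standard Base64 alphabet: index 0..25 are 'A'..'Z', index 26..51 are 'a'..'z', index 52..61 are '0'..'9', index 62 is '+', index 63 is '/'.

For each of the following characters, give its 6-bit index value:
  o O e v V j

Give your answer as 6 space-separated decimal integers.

Answer: 40 14 30 47 21 35

Derivation:
'o': a..z range, 26 + ord('o') − ord('a') = 40
'O': A..Z range, ord('O') − ord('A') = 14
'e': a..z range, 26 + ord('e') − ord('a') = 30
'v': a..z range, 26 + ord('v') − ord('a') = 47
'V': A..Z range, ord('V') − ord('A') = 21
'j': a..z range, 26 + ord('j') − ord('a') = 35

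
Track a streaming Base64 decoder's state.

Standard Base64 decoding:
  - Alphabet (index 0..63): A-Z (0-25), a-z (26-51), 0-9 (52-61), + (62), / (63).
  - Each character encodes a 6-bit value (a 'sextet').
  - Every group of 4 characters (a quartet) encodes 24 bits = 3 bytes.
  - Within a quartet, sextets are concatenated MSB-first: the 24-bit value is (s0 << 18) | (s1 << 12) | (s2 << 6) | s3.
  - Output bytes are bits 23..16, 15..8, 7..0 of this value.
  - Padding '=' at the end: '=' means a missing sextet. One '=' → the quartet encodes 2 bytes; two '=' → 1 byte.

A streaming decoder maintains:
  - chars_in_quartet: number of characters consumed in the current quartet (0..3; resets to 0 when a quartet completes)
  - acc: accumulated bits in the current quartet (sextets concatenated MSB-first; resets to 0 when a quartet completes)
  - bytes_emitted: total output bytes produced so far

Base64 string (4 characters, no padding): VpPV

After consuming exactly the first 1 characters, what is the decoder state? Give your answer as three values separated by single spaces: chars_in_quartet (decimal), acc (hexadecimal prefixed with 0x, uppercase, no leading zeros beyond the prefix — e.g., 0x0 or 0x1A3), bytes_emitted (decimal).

Answer: 1 0x15 0

Derivation:
After char 0 ('V'=21): chars_in_quartet=1 acc=0x15 bytes_emitted=0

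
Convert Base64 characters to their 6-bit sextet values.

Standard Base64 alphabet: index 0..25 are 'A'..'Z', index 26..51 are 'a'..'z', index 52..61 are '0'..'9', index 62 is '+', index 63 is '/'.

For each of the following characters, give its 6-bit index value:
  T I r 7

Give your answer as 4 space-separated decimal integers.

Answer: 19 8 43 59

Derivation:
'T': A..Z range, ord('T') − ord('A') = 19
'I': A..Z range, ord('I') − ord('A') = 8
'r': a..z range, 26 + ord('r') − ord('a') = 43
'7': 0..9 range, 52 + ord('7') − ord('0') = 59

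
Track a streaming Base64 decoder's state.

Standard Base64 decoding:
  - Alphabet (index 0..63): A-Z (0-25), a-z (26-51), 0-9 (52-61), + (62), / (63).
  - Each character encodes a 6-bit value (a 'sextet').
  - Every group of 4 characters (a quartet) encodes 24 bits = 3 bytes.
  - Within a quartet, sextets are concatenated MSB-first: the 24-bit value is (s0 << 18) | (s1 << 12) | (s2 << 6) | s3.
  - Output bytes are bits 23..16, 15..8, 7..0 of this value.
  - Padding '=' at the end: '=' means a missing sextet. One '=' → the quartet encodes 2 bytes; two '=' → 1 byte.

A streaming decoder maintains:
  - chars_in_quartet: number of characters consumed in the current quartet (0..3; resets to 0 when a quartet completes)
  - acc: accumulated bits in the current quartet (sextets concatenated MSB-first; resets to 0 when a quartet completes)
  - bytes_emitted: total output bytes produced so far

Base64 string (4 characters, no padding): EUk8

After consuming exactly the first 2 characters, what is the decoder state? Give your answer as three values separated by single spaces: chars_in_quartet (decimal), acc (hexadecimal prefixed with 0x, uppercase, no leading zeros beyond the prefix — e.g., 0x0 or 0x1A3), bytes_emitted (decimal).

Answer: 2 0x114 0

Derivation:
After char 0 ('E'=4): chars_in_quartet=1 acc=0x4 bytes_emitted=0
After char 1 ('U'=20): chars_in_quartet=2 acc=0x114 bytes_emitted=0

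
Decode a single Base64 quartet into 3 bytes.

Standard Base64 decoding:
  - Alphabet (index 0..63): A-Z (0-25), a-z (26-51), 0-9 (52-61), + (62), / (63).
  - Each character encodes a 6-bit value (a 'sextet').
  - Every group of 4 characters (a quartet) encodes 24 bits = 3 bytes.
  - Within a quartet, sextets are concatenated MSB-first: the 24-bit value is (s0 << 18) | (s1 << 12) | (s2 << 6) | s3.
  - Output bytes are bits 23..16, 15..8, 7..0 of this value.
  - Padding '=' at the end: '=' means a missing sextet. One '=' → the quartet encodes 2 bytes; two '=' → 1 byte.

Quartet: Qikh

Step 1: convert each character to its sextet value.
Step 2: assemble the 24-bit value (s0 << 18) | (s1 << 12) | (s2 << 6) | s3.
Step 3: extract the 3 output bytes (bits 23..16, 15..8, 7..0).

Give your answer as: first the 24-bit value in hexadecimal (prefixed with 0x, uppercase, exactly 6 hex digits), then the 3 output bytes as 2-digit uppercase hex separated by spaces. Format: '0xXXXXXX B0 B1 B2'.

Sextets: Q=16, i=34, k=36, h=33
24-bit: (16<<18) | (34<<12) | (36<<6) | 33
      = 0x400000 | 0x022000 | 0x000900 | 0x000021
      = 0x422921
Bytes: (v>>16)&0xFF=42, (v>>8)&0xFF=29, v&0xFF=21

Answer: 0x422921 42 29 21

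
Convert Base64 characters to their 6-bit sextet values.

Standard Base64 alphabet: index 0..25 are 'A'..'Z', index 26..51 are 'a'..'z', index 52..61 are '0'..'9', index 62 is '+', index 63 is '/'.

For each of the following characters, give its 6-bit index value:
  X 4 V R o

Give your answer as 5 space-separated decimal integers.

Answer: 23 56 21 17 40

Derivation:
'X': A..Z range, ord('X') − ord('A') = 23
'4': 0..9 range, 52 + ord('4') − ord('0') = 56
'V': A..Z range, ord('V') − ord('A') = 21
'R': A..Z range, ord('R') − ord('A') = 17
'o': a..z range, 26 + ord('o') − ord('a') = 40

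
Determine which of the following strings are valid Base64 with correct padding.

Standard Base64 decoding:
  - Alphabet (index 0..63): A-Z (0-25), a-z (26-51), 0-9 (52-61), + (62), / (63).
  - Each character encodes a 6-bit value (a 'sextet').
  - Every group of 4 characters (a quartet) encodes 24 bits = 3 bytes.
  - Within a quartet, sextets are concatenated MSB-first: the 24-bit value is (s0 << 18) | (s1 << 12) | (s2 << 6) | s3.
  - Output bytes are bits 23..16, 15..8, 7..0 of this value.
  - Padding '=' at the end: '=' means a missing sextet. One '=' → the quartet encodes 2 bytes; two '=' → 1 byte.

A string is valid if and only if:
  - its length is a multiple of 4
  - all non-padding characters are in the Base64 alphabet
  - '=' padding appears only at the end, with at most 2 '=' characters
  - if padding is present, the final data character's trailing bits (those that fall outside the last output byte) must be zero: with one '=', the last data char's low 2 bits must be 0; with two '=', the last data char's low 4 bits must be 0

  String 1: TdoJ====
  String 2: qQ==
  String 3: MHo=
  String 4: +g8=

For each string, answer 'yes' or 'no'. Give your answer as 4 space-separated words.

Answer: no yes yes yes

Derivation:
String 1: 'TdoJ====' → invalid (4 pad chars (max 2))
String 2: 'qQ==' → valid
String 3: 'MHo=' → valid
String 4: '+g8=' → valid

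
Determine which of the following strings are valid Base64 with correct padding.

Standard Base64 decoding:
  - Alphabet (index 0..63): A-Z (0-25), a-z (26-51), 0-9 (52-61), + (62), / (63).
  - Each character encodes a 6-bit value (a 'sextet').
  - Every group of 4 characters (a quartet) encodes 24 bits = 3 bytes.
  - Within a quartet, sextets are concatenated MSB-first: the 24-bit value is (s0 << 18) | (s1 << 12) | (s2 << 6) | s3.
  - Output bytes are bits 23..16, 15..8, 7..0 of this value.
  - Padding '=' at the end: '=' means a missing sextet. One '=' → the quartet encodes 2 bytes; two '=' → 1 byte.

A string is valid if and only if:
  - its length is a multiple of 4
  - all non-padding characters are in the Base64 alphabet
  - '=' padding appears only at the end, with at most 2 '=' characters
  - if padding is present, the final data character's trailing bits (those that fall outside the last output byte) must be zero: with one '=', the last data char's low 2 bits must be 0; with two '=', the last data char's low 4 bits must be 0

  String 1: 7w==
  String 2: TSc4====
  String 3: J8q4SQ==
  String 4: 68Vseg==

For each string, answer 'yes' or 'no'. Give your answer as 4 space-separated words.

String 1: '7w==' → valid
String 2: 'TSc4====' → invalid (4 pad chars (max 2))
String 3: 'J8q4SQ==' → valid
String 4: '68Vseg==' → valid

Answer: yes no yes yes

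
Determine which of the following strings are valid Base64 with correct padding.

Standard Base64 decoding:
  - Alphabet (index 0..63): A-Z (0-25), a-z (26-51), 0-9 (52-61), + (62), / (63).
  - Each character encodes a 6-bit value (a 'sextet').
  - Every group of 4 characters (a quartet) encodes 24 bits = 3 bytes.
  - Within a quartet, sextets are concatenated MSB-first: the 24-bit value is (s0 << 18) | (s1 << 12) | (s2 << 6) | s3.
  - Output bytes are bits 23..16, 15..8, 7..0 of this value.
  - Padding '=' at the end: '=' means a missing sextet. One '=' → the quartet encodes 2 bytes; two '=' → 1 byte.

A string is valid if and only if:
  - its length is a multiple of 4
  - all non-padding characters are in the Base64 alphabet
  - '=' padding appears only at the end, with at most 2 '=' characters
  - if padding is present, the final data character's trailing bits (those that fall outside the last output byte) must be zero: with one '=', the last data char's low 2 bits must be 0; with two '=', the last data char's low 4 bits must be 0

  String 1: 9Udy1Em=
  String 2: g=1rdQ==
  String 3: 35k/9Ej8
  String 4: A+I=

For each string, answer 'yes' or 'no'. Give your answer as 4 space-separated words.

Answer: no no yes yes

Derivation:
String 1: '9Udy1Em=' → invalid (bad trailing bits)
String 2: 'g=1rdQ==' → invalid (bad char(s): ['=']; '=' in middle)
String 3: '35k/9Ej8' → valid
String 4: 'A+I=' → valid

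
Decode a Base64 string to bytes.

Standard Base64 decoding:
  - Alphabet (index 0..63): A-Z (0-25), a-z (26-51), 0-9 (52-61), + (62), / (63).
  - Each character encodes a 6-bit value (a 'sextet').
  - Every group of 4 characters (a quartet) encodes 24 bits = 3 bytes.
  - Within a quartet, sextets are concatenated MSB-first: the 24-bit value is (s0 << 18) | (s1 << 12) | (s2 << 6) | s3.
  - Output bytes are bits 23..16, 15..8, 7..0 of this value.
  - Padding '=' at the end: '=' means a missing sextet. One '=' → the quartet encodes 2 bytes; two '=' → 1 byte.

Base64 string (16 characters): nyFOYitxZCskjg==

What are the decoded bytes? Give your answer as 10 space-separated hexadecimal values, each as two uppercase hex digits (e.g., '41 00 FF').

After char 0 ('n'=39): chars_in_quartet=1 acc=0x27 bytes_emitted=0
After char 1 ('y'=50): chars_in_quartet=2 acc=0x9F2 bytes_emitted=0
After char 2 ('F'=5): chars_in_quartet=3 acc=0x27C85 bytes_emitted=0
After char 3 ('O'=14): chars_in_quartet=4 acc=0x9F214E -> emit 9F 21 4E, reset; bytes_emitted=3
After char 4 ('Y'=24): chars_in_quartet=1 acc=0x18 bytes_emitted=3
After char 5 ('i'=34): chars_in_quartet=2 acc=0x622 bytes_emitted=3
After char 6 ('t'=45): chars_in_quartet=3 acc=0x188AD bytes_emitted=3
After char 7 ('x'=49): chars_in_quartet=4 acc=0x622B71 -> emit 62 2B 71, reset; bytes_emitted=6
After char 8 ('Z'=25): chars_in_quartet=1 acc=0x19 bytes_emitted=6
After char 9 ('C'=2): chars_in_quartet=2 acc=0x642 bytes_emitted=6
After char 10 ('s'=44): chars_in_quartet=3 acc=0x190AC bytes_emitted=6
After char 11 ('k'=36): chars_in_quartet=4 acc=0x642B24 -> emit 64 2B 24, reset; bytes_emitted=9
After char 12 ('j'=35): chars_in_quartet=1 acc=0x23 bytes_emitted=9
After char 13 ('g'=32): chars_in_quartet=2 acc=0x8E0 bytes_emitted=9
Padding '==': partial quartet acc=0x8E0 -> emit 8E; bytes_emitted=10

Answer: 9F 21 4E 62 2B 71 64 2B 24 8E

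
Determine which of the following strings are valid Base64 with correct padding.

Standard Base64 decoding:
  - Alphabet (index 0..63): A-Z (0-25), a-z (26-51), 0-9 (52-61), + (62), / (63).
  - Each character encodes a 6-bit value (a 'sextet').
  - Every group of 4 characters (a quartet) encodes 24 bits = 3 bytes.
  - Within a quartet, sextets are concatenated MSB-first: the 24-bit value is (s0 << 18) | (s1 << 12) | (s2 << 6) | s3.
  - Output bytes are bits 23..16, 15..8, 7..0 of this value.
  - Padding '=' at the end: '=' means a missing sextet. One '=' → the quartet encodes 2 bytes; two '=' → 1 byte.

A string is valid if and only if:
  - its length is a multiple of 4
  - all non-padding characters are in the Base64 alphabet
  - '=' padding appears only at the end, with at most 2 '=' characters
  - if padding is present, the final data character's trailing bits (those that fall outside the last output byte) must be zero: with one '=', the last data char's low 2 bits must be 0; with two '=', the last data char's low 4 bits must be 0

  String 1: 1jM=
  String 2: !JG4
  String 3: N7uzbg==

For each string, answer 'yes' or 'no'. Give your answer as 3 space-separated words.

String 1: '1jM=' → valid
String 2: '!JG4' → invalid (bad char(s): ['!'])
String 3: 'N7uzbg==' → valid

Answer: yes no yes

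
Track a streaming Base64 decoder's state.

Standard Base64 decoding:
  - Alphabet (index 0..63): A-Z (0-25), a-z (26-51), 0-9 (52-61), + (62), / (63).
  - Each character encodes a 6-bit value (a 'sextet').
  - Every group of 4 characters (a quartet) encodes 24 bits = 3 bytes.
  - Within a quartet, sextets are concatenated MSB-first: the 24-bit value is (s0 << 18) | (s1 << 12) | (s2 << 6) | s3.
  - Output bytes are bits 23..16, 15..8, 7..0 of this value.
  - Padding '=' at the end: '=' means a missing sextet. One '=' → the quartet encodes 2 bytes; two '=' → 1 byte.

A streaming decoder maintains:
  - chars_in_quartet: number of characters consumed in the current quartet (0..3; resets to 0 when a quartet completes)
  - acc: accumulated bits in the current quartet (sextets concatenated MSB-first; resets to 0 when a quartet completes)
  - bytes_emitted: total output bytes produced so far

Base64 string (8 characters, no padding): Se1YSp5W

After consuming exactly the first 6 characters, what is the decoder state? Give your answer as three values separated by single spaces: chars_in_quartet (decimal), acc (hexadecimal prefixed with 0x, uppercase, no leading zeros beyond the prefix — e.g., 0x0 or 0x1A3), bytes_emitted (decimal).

After char 0 ('S'=18): chars_in_quartet=1 acc=0x12 bytes_emitted=0
After char 1 ('e'=30): chars_in_quartet=2 acc=0x49E bytes_emitted=0
After char 2 ('1'=53): chars_in_quartet=3 acc=0x127B5 bytes_emitted=0
After char 3 ('Y'=24): chars_in_quartet=4 acc=0x49ED58 -> emit 49 ED 58, reset; bytes_emitted=3
After char 4 ('S'=18): chars_in_quartet=1 acc=0x12 bytes_emitted=3
After char 5 ('p'=41): chars_in_quartet=2 acc=0x4A9 bytes_emitted=3

Answer: 2 0x4A9 3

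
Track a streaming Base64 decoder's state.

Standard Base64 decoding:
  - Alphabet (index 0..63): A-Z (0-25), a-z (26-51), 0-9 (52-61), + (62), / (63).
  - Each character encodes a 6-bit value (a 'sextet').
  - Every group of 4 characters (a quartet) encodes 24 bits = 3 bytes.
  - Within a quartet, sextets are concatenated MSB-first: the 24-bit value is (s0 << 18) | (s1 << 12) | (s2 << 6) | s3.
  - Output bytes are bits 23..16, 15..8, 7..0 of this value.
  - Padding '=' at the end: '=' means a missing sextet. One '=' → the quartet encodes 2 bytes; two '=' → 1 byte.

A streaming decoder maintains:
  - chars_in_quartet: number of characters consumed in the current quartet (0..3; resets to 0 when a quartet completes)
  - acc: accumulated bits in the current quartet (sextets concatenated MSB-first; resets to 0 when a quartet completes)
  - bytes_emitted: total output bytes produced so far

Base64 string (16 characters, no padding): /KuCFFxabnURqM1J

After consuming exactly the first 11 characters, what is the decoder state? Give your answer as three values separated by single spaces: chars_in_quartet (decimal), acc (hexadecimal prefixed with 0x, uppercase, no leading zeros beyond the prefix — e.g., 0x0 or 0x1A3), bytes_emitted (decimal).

After char 0 ('/'=63): chars_in_quartet=1 acc=0x3F bytes_emitted=0
After char 1 ('K'=10): chars_in_quartet=2 acc=0xFCA bytes_emitted=0
After char 2 ('u'=46): chars_in_quartet=3 acc=0x3F2AE bytes_emitted=0
After char 3 ('C'=2): chars_in_quartet=4 acc=0xFCAB82 -> emit FC AB 82, reset; bytes_emitted=3
After char 4 ('F'=5): chars_in_quartet=1 acc=0x5 bytes_emitted=3
After char 5 ('F'=5): chars_in_quartet=2 acc=0x145 bytes_emitted=3
After char 6 ('x'=49): chars_in_quartet=3 acc=0x5171 bytes_emitted=3
After char 7 ('a'=26): chars_in_quartet=4 acc=0x145C5A -> emit 14 5C 5A, reset; bytes_emitted=6
After char 8 ('b'=27): chars_in_quartet=1 acc=0x1B bytes_emitted=6
After char 9 ('n'=39): chars_in_quartet=2 acc=0x6E7 bytes_emitted=6
After char 10 ('U'=20): chars_in_quartet=3 acc=0x1B9D4 bytes_emitted=6

Answer: 3 0x1B9D4 6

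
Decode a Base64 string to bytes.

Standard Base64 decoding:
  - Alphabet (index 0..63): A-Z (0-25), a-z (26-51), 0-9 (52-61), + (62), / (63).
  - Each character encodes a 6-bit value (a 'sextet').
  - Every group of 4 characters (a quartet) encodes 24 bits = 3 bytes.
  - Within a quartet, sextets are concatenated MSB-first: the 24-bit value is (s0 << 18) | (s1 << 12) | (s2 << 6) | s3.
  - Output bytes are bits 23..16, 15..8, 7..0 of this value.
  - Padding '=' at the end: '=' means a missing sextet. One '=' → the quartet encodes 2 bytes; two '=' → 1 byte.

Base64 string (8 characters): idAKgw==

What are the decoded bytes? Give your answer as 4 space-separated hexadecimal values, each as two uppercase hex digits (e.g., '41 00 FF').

After char 0 ('i'=34): chars_in_quartet=1 acc=0x22 bytes_emitted=0
After char 1 ('d'=29): chars_in_quartet=2 acc=0x89D bytes_emitted=0
After char 2 ('A'=0): chars_in_quartet=3 acc=0x22740 bytes_emitted=0
After char 3 ('K'=10): chars_in_quartet=4 acc=0x89D00A -> emit 89 D0 0A, reset; bytes_emitted=3
After char 4 ('g'=32): chars_in_quartet=1 acc=0x20 bytes_emitted=3
After char 5 ('w'=48): chars_in_quartet=2 acc=0x830 bytes_emitted=3
Padding '==': partial quartet acc=0x830 -> emit 83; bytes_emitted=4

Answer: 89 D0 0A 83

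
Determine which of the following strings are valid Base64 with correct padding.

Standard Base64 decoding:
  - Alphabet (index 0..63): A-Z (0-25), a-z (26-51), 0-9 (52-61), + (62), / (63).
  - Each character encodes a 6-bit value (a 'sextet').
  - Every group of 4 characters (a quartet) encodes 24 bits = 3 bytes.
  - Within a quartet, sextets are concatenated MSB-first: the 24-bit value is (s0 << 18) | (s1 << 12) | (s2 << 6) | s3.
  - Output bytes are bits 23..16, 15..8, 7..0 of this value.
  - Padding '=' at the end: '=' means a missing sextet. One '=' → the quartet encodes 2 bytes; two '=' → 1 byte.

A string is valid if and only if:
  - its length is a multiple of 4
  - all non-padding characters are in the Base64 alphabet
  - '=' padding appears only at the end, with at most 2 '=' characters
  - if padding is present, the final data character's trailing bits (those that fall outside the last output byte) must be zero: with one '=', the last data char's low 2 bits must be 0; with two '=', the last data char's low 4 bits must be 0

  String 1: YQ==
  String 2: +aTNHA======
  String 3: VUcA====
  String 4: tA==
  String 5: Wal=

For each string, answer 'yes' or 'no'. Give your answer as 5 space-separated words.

String 1: 'YQ==' → valid
String 2: '+aTNHA======' → invalid (6 pad chars (max 2))
String 3: 'VUcA====' → invalid (4 pad chars (max 2))
String 4: 'tA==' → valid
String 5: 'Wal=' → invalid (bad trailing bits)

Answer: yes no no yes no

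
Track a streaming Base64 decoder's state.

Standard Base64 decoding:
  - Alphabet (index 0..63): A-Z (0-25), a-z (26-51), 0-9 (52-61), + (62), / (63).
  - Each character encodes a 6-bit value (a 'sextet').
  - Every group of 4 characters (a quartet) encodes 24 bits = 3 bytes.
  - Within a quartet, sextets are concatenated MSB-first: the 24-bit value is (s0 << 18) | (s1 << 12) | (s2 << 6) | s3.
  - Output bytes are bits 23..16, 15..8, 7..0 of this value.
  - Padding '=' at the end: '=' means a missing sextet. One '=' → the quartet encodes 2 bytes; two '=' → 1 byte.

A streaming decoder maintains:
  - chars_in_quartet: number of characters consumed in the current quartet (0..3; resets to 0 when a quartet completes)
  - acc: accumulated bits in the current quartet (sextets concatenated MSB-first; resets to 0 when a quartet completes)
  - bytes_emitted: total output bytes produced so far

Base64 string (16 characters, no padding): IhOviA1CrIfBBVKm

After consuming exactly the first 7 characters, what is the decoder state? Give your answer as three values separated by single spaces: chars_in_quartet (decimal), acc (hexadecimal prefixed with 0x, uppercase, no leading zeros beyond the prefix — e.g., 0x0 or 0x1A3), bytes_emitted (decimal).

After char 0 ('I'=8): chars_in_quartet=1 acc=0x8 bytes_emitted=0
After char 1 ('h'=33): chars_in_quartet=2 acc=0x221 bytes_emitted=0
After char 2 ('O'=14): chars_in_quartet=3 acc=0x884E bytes_emitted=0
After char 3 ('v'=47): chars_in_quartet=4 acc=0x2213AF -> emit 22 13 AF, reset; bytes_emitted=3
After char 4 ('i'=34): chars_in_quartet=1 acc=0x22 bytes_emitted=3
After char 5 ('A'=0): chars_in_quartet=2 acc=0x880 bytes_emitted=3
After char 6 ('1'=53): chars_in_quartet=3 acc=0x22035 bytes_emitted=3

Answer: 3 0x22035 3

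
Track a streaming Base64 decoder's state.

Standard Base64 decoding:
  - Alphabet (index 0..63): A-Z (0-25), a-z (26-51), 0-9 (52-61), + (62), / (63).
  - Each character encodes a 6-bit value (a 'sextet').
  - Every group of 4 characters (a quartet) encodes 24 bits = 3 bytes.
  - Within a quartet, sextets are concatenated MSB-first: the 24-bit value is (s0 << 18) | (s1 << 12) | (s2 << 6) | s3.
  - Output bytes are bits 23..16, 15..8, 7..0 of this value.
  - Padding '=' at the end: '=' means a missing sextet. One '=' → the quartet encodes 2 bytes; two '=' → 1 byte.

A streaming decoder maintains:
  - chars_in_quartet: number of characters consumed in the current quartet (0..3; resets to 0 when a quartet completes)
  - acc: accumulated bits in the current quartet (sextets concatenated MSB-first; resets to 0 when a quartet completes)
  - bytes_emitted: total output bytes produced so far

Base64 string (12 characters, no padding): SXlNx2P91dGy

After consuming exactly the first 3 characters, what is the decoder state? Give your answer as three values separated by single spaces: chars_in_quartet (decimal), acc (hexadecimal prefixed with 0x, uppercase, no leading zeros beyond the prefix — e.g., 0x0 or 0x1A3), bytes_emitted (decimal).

Answer: 3 0x125E5 0

Derivation:
After char 0 ('S'=18): chars_in_quartet=1 acc=0x12 bytes_emitted=0
After char 1 ('X'=23): chars_in_quartet=2 acc=0x497 bytes_emitted=0
After char 2 ('l'=37): chars_in_quartet=3 acc=0x125E5 bytes_emitted=0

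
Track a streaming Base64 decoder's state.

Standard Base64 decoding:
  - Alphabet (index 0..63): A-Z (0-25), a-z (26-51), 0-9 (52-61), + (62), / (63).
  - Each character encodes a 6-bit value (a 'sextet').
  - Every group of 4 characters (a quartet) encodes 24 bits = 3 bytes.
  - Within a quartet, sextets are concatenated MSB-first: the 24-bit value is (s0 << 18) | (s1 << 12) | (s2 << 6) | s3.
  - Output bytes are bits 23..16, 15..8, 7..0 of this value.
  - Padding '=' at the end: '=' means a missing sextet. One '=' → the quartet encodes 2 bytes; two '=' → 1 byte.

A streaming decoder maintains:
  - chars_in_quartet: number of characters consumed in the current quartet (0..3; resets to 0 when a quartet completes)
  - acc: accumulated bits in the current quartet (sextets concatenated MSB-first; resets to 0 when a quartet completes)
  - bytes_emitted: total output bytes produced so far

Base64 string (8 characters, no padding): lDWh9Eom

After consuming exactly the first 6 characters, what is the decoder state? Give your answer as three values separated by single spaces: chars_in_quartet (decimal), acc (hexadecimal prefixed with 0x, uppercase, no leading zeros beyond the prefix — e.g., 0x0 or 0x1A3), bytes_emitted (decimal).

After char 0 ('l'=37): chars_in_quartet=1 acc=0x25 bytes_emitted=0
After char 1 ('D'=3): chars_in_quartet=2 acc=0x943 bytes_emitted=0
After char 2 ('W'=22): chars_in_quartet=3 acc=0x250D6 bytes_emitted=0
After char 3 ('h'=33): chars_in_quartet=4 acc=0x9435A1 -> emit 94 35 A1, reset; bytes_emitted=3
After char 4 ('9'=61): chars_in_quartet=1 acc=0x3D bytes_emitted=3
After char 5 ('E'=4): chars_in_quartet=2 acc=0xF44 bytes_emitted=3

Answer: 2 0xF44 3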